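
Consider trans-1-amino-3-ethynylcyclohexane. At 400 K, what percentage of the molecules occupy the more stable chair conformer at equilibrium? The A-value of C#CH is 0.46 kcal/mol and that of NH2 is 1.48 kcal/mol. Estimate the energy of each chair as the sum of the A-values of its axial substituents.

C1 and C3 have the same parity, so for the trans isomer the two substituents are one axial and one equatorial in each chair.
Chair I (ethynyl axial, amino equatorial): E = 0.46 kcal/mol; chair II (ethynyl equatorial, amino axial): E = 1.48 kcal/mol.
ΔG = 1.02 kcal/mol between the two chairs.
K = exp(ΔG/RT) with R = 1.987×10⁻³ kcal mol⁻¹ K⁻¹ and T = 400 K gives K ≈ 3.61.
Fraction in the lower-energy chair = K/(K+1) = 78.3%.

78.3%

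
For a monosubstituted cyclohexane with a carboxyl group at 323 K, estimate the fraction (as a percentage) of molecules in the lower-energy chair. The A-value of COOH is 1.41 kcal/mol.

90.0%

One chair has the carboxyl group axial (E = 1.41 kcal/mol) and the other has it equatorial (E = 0).
ΔG = 1.41 kcal/mol between the two chairs.
K = exp(ΔG/RT) with R = 1.987×10⁻³ kcal mol⁻¹ K⁻¹ and T = 323 K gives K ≈ 9.
Fraction in the lower-energy chair = K/(K+1) = 90.0%.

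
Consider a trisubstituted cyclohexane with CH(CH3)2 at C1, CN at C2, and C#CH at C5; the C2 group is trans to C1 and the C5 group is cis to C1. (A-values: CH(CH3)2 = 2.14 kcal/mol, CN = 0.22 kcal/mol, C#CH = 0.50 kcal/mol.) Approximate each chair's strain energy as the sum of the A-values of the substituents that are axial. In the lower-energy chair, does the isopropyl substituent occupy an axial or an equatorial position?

Chair I (isopropyl axial, cyano axial, ethynyl axial): E = 2.86 kcal/mol.
Chair II (isopropyl equatorial, cyano equatorial, ethynyl equatorial): E = 0.00 kcal/mol.
Chair II is the more stable (lower-energy) conformer, and in that chair the isopropyl group is equatorial.

equatorial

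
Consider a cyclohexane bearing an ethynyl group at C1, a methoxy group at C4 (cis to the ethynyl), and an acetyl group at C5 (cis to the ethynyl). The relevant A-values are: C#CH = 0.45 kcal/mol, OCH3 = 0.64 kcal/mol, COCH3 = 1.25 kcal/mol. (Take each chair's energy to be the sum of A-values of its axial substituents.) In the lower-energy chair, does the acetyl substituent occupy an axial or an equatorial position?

Chair I (ethynyl axial, methoxy equatorial, acetyl axial): E = 1.70 kcal/mol.
Chair II (ethynyl equatorial, methoxy axial, acetyl equatorial): E = 0.64 kcal/mol.
Chair II is the more stable (lower-energy) conformer, and in that chair the acetyl group is equatorial.

equatorial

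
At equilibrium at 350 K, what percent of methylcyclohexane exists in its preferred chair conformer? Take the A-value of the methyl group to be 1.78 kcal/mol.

92.8%

One chair has the methyl group axial (E = 1.78 kcal/mol) and the other has it equatorial (E = 0).
ΔG = 1.78 kcal/mol between the two chairs.
K = exp(ΔG/RT) with R = 1.987×10⁻³ kcal mol⁻¹ K⁻¹ and T = 350 K gives K ≈ 12.9.
Fraction in the lower-energy chair = K/(K+1) = 92.8%.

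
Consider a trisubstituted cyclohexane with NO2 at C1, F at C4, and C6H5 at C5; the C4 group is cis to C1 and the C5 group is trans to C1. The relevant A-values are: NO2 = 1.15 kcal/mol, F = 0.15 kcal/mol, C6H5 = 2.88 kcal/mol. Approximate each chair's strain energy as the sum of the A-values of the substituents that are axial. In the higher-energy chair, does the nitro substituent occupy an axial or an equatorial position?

equatorial

Chair I (nitro axial, fluoro equatorial, phenyl equatorial): E = 1.15 kcal/mol.
Chair II (nitro equatorial, fluoro axial, phenyl axial): E = 3.03 kcal/mol.
Chair II is the less stable (higher-energy) conformer, and in that chair the nitro group is equatorial.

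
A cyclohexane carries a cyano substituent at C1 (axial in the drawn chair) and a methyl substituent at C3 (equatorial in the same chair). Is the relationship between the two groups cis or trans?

C1 and C3 have the same parity, so their axial bonds point in the same direction.
With same-parity carbons, two substituents on the same face are both axial or both equatorial; opposite faces give one of each.
Here the groups are axial/equatorial → opposite face → trans.

trans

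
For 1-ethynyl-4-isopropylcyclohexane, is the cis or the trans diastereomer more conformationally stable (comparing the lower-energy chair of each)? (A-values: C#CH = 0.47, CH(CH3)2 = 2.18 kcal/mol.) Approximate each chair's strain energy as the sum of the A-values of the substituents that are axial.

At 1,4 positions (parity opposite): cis → (a,e or e,a); trans → (e,e or a,a).
Best chair for cis: E = 0.47 kcal/mol; best chair for trans: E = 0.00 kcal/mol.
The trans isomer is lower by 0.47 kcal/mol.

trans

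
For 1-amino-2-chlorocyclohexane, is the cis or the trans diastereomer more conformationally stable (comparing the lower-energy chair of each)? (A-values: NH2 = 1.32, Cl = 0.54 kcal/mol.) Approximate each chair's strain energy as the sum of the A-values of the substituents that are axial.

trans

At 1,2 positions (parity opposite): cis → (a,e or e,a); trans → (e,e or a,a).
Best chair for cis: E = 0.54 kcal/mol; best chair for trans: E = 0.00 kcal/mol.
The trans isomer is lower by 0.54 kcal/mol.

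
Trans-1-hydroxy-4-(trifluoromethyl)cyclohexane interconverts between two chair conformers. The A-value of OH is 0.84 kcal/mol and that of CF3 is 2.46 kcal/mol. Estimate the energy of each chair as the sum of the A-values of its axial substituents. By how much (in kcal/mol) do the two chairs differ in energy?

3.30 kcal/mol

C1 and C4 have opposite parity, so for the trans isomer the two substituents are e,e in one chair and a,a in the other.
Chair I (hydroxyl axial, trifluoromethyl axial): E = 3.30 kcal/mol.
Chair II (hydroxyl equatorial, trifluoromethyl equatorial): E = 0.00 kcal/mol.
ΔE = 3.30 − 0.00 = 3.30 kcal/mol; chair II is more stable.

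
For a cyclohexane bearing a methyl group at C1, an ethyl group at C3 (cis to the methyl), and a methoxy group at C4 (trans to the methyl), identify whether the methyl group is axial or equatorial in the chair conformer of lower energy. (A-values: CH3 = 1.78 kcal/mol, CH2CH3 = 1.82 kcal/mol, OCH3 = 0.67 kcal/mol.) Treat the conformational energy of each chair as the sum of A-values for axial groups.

equatorial

Chair I (methyl axial, ethyl axial, methoxy axial): E = 4.27 kcal/mol.
Chair II (methyl equatorial, ethyl equatorial, methoxy equatorial): E = 0.00 kcal/mol.
Chair II is the more stable (lower-energy) conformer, and in that chair the methyl group is equatorial.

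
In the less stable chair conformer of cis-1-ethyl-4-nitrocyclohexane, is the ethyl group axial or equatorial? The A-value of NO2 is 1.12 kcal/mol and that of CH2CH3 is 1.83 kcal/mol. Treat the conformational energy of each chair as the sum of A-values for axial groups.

axial

C1 and C4 have opposite parity, so for the cis isomer the two substituents are one axial and one equatorial in each chair.
Chair I (nitro axial, ethyl equatorial): E = 1.12 kcal/mol.
Chair II (nitro equatorial, ethyl axial): E = 1.83 kcal/mol.
Chair II is the less stable (higher-energy) conformer, and in that chair the ethyl group is axial.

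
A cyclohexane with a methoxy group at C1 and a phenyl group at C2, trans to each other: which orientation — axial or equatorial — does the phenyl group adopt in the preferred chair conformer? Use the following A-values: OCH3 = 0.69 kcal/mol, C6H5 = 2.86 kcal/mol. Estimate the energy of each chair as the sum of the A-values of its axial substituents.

C1 and C2 have opposite parity, so for the trans isomer the two substituents are e,e in one chair and a,a in the other.
Chair I (methoxy axial, phenyl axial): E = 3.55 kcal/mol.
Chair II (methoxy equatorial, phenyl equatorial): E = 0.00 kcal/mol.
Chair II is the more stable (lower-energy) conformer, and in that chair the phenyl group is equatorial.

equatorial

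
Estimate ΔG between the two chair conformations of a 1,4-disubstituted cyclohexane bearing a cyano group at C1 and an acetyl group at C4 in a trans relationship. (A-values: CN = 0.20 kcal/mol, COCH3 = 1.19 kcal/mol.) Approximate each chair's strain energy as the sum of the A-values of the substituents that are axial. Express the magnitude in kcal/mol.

C1 and C4 have opposite parity, so for the trans isomer the two substituents are e,e in one chair and a,a in the other.
Chair I (cyano axial, acetyl axial): E = 1.39 kcal/mol.
Chair II (cyano equatorial, acetyl equatorial): E = 0.00 kcal/mol.
ΔE = 1.39 − 0.00 = 1.39 kcal/mol; chair II is more stable.

1.39 kcal/mol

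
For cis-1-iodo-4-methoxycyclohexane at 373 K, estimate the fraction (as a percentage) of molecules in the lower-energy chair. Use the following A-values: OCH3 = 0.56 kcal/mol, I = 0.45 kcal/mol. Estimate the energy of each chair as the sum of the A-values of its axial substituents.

C1 and C4 have opposite parity, so for the cis isomer the two substituents are one axial and one equatorial in each chair.
Chair I (methoxy axial, iodo equatorial): E = 0.56 kcal/mol; chair II (methoxy equatorial, iodo axial): E = 0.45 kcal/mol.
ΔG = 0.11 kcal/mol between the two chairs.
K = exp(ΔG/RT) with R = 1.987×10⁻³ kcal mol⁻¹ K⁻¹ and T = 373 K gives K ≈ 1.16.
Fraction in the lower-energy chair = K/(K+1) = 53.7%.

53.7%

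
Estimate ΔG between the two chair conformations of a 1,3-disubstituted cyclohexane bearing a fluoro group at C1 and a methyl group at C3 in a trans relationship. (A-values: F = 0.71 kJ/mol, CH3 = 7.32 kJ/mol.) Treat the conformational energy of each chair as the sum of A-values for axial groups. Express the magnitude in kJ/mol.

6.61 kJ/mol

C1 and C3 have the same parity, so for the trans isomer the two substituents are one axial and one equatorial in each chair.
Chair I (fluoro axial, methyl equatorial): E = 0.71 kJ/mol.
Chair II (fluoro equatorial, methyl axial): E = 7.32 kJ/mol.
ΔE = 7.32 − 0.71 = 6.61 kJ/mol; chair I is more stable.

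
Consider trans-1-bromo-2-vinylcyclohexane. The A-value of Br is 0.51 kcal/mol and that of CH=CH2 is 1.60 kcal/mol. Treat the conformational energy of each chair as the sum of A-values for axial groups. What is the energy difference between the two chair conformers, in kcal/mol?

2.11 kcal/mol

C1 and C2 have opposite parity, so for the trans isomer the two substituents are e,e in one chair and a,a in the other.
Chair I (bromo axial, vinyl axial): E = 2.11 kcal/mol.
Chair II (bromo equatorial, vinyl equatorial): E = 0.00 kcal/mol.
ΔE = 2.11 − 0.00 = 2.11 kcal/mol; chair II is more stable.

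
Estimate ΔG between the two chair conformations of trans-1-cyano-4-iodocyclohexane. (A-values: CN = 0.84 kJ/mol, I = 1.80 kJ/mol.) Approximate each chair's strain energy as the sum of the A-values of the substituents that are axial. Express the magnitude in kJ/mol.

2.64 kJ/mol

C1 and C4 have opposite parity, so for the trans isomer the two substituents are e,e in one chair and a,a in the other.
Chair I (cyano axial, iodo axial): E = 2.64 kJ/mol.
Chair II (cyano equatorial, iodo equatorial): E = 0.00 kJ/mol.
ΔE = 2.64 − 0.00 = 2.64 kJ/mol; chair II is more stable.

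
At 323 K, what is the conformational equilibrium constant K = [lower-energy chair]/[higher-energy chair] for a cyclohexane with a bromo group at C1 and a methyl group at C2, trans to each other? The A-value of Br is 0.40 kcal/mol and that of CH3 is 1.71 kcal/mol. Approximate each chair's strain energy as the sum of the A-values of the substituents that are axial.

C1 and C2 have opposite parity, so for the trans isomer the two substituents are e,e in one chair and a,a in the other.
Chair I (bromo axial, methyl axial): E = 2.11 kcal/mol; chair II (bromo equatorial, methyl equatorial): E = 0.00 kcal/mol.
ΔG = 2.11 kcal/mol between the two chairs.
K = exp(ΔG/RT) with R = 1.987×10⁻³ kcal mol⁻¹ K⁻¹ and T = 323 K gives K ≈ 26.8.

K ≈ 26.8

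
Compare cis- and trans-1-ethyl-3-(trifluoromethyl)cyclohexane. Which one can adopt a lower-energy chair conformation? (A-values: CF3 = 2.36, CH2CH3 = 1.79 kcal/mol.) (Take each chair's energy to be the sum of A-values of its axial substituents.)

At 1,3 positions (parity same): cis → (e,e or a,a); trans → (a,e or e,a).
Best chair for cis: E = 0.00 kcal/mol; best chair for trans: E = 1.79 kcal/mol.
The cis isomer is lower by 1.79 kcal/mol.

cis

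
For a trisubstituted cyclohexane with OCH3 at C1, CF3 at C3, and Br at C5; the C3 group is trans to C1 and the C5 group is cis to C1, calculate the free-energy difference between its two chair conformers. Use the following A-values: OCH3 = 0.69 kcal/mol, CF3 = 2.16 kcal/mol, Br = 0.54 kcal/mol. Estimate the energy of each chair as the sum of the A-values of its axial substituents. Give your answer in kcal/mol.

0.93 kcal/mol

Chair I (methoxy axial, trifluoromethyl equatorial, bromo axial): E = 1.23 kcal/mol.
Chair II (methoxy equatorial, trifluoromethyl axial, bromo equatorial): E = 2.16 kcal/mol.
ΔE = 2.16 − 1.23 = 0.93 kcal/mol; chair I is more stable.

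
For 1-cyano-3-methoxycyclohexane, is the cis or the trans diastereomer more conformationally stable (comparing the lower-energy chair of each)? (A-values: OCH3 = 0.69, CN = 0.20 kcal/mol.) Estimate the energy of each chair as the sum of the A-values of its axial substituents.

cis

At 1,3 positions (parity same): cis → (e,e or a,a); trans → (a,e or e,a).
Best chair for cis: E = 0.00 kcal/mol; best chair for trans: E = 0.20 kcal/mol.
The cis isomer is lower by 0.20 kcal/mol.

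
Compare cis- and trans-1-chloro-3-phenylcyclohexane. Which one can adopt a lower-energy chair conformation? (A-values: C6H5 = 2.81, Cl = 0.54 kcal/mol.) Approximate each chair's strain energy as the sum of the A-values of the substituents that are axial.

cis

At 1,3 positions (parity same): cis → (e,e or a,a); trans → (a,e or e,a).
Best chair for cis: E = 0.00 kcal/mol; best chair for trans: E = 0.54 kcal/mol.
The cis isomer is lower by 0.54 kcal/mol.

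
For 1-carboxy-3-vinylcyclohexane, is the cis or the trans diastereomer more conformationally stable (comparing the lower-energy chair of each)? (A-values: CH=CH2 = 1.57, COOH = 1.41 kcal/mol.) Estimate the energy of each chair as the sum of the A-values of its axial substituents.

At 1,3 positions (parity same): cis → (e,e or a,a); trans → (a,e or e,a).
Best chair for cis: E = 0.00 kcal/mol; best chair for trans: E = 1.41 kcal/mol.
The cis isomer is lower by 1.41 kcal/mol.

cis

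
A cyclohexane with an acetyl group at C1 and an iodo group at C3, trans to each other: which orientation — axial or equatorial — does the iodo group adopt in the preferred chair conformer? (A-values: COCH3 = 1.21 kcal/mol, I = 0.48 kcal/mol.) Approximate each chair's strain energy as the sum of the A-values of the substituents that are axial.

axial

C1 and C3 have the same parity, so for the trans isomer the two substituents are one axial and one equatorial in each chair.
Chair I (acetyl axial, iodo equatorial): E = 1.21 kcal/mol.
Chair II (acetyl equatorial, iodo axial): E = 0.48 kcal/mol.
Chair II is the more stable (lower-energy) conformer, and in that chair the iodo group is axial.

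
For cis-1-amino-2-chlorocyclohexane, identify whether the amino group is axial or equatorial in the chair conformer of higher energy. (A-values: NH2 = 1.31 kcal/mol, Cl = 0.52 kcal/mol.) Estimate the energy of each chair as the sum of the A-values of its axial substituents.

C1 and C2 have opposite parity, so for the cis isomer the two substituents are one axial and one equatorial in each chair.
Chair I (amino axial, chloro equatorial): E = 1.31 kcal/mol.
Chair II (amino equatorial, chloro axial): E = 0.52 kcal/mol.
Chair I is the less stable (higher-energy) conformer, and in that chair the amino group is axial.

axial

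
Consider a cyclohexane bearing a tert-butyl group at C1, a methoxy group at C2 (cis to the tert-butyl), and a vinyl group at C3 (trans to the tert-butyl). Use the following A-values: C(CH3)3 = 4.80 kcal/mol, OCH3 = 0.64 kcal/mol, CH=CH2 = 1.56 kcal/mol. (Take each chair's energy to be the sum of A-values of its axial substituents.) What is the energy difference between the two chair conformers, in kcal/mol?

Chair I (tert-butyl axial, methoxy equatorial, vinyl equatorial): E = 4.80 kcal/mol.
Chair II (tert-butyl equatorial, methoxy axial, vinyl axial): E = 2.20 kcal/mol.
ΔE = 4.80 − 2.20 = 2.60 kcal/mol; chair II is more stable.

2.60 kcal/mol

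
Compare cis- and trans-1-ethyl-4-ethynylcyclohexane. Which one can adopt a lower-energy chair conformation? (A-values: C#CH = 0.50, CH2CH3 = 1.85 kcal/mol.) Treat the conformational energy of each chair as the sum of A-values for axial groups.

trans

At 1,4 positions (parity opposite): cis → (a,e or e,a); trans → (e,e or a,a).
Best chair for cis: E = 0.50 kcal/mol; best chair for trans: E = 0.00 kcal/mol.
The trans isomer is lower by 0.50 kcal/mol.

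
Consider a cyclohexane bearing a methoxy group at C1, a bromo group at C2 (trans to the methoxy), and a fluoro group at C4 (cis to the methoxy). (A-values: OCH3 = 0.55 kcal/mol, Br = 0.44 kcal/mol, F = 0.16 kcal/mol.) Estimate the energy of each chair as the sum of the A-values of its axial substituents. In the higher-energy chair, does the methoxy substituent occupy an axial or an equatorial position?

Chair I (methoxy axial, bromo axial, fluoro equatorial): E = 0.99 kcal/mol.
Chair II (methoxy equatorial, bromo equatorial, fluoro axial): E = 0.16 kcal/mol.
Chair I is the less stable (higher-energy) conformer, and in that chair the methoxy group is axial.

axial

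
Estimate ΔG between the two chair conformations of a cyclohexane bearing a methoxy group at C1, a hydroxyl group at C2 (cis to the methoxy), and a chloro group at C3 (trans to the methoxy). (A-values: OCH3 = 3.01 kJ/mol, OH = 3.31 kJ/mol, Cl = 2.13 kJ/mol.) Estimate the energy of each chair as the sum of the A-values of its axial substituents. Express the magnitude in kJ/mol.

2.43 kJ/mol

Chair I (methoxy axial, hydroxyl equatorial, chloro equatorial): E = 3.01 kJ/mol.
Chair II (methoxy equatorial, hydroxyl axial, chloro axial): E = 5.44 kJ/mol.
ΔE = 5.44 − 3.01 = 2.43 kJ/mol; chair I is more stable.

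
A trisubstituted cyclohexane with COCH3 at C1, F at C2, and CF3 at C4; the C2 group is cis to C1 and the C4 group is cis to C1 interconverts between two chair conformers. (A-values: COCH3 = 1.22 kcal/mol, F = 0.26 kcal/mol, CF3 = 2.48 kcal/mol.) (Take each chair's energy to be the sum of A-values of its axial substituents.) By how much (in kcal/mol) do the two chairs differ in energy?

Chair I (acetyl axial, fluoro equatorial, trifluoromethyl equatorial): E = 1.22 kcal/mol.
Chair II (acetyl equatorial, fluoro axial, trifluoromethyl axial): E = 2.74 kcal/mol.
ΔE = 2.74 − 1.22 = 1.52 kcal/mol; chair I is more stable.

1.52 kcal/mol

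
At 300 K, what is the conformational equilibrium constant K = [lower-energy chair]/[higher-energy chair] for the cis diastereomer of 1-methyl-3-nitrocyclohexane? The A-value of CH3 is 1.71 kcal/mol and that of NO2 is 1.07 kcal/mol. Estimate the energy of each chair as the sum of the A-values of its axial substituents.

K ≈ 106

C1 and C3 have the same parity, so for the cis isomer the two substituents are e,e in one chair and a,a in the other.
Chair I (methyl axial, nitro axial): E = 2.78 kcal/mol; chair II (methyl equatorial, nitro equatorial): E = 0.00 kcal/mol.
ΔG = 2.78 kcal/mol between the two chairs.
K = exp(ΔG/RT) with R = 1.987×10⁻³ kcal mol⁻¹ K⁻¹ and T = 300 K gives K ≈ 106.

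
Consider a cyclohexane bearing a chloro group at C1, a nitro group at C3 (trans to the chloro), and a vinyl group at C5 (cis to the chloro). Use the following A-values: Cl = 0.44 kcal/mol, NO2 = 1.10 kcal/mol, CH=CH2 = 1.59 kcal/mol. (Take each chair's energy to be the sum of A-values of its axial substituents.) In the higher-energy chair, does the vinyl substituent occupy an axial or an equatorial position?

axial

Chair I (chloro axial, nitro equatorial, vinyl axial): E = 2.03 kcal/mol.
Chair II (chloro equatorial, nitro axial, vinyl equatorial): E = 1.10 kcal/mol.
Chair I is the less stable (higher-energy) conformer, and in that chair the vinyl group is axial.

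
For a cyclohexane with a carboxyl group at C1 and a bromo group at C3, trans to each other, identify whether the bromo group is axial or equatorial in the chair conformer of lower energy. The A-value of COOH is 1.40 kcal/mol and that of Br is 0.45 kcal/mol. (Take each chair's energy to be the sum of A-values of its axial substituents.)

axial

C1 and C3 have the same parity, so for the trans isomer the two substituents are one axial and one equatorial in each chair.
Chair I (carboxyl axial, bromo equatorial): E = 1.40 kcal/mol.
Chair II (carboxyl equatorial, bromo axial): E = 0.45 kcal/mol.
Chair II is the more stable (lower-energy) conformer, and in that chair the bromo group is axial.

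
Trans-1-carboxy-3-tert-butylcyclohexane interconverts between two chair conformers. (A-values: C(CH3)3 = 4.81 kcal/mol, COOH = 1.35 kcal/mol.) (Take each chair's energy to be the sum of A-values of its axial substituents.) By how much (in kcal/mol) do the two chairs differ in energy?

3.46 kcal/mol

C1 and C3 have the same parity, so for the trans isomer the two substituents are one axial and one equatorial in each chair.
Chair I (tert-butyl axial, carboxyl equatorial): E = 4.81 kcal/mol.
Chair II (tert-butyl equatorial, carboxyl axial): E = 1.35 kcal/mol.
ΔE = 4.81 − 1.35 = 3.46 kcal/mol; chair II is more stable.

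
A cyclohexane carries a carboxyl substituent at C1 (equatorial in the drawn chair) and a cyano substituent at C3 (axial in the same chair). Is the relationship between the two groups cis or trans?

C1 and C3 have the same parity, so their axial bonds point in the same direction.
With same-parity carbons, two substituents on the same face are both axial or both equatorial; opposite faces give one of each.
Here the groups are equatorial/axial → opposite face → trans.

trans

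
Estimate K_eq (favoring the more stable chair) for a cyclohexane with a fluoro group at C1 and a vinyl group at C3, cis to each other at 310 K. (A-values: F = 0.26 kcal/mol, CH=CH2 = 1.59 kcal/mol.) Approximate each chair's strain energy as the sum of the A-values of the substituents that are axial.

C1 and C3 have the same parity, so for the cis isomer the two substituents are e,e in one chair and a,a in the other.
Chair I (fluoro axial, vinyl axial): E = 1.85 kcal/mol; chair II (fluoro equatorial, vinyl equatorial): E = 0.00 kcal/mol.
ΔG = 1.85 kcal/mol between the two chairs.
K = exp(ΔG/RT) with R = 1.987×10⁻³ kcal mol⁻¹ K⁻¹ and T = 310 K gives K ≈ 20.2.

K ≈ 20.2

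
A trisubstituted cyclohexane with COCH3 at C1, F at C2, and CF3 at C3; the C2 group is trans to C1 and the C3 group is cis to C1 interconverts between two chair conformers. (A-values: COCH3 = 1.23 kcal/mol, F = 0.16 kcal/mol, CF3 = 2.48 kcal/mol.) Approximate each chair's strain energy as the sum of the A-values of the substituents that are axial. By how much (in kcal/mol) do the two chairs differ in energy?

Chair I (acetyl axial, fluoro axial, trifluoromethyl axial): E = 3.87 kcal/mol.
Chair II (acetyl equatorial, fluoro equatorial, trifluoromethyl equatorial): E = 0.00 kcal/mol.
ΔE = 3.87 − 0.00 = 3.87 kcal/mol; chair II is more stable.

3.87 kcal/mol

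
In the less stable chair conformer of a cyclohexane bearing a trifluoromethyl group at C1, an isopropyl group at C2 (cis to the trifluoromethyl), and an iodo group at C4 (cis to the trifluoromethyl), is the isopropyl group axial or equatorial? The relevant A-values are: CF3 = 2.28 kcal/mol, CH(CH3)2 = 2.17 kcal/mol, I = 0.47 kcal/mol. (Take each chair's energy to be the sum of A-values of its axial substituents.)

Chair I (trifluoromethyl axial, isopropyl equatorial, iodo equatorial): E = 2.28 kcal/mol.
Chair II (trifluoromethyl equatorial, isopropyl axial, iodo axial): E = 2.64 kcal/mol.
Chair II is the less stable (higher-energy) conformer, and in that chair the isopropyl group is axial.

axial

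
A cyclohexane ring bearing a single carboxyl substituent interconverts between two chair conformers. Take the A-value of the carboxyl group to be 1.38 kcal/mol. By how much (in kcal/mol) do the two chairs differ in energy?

A monosubstituted cyclohexane has one chair with the carboxyl group axial (E = A = 1.38 kcal/mol) and one with it equatorial (E = 0).
ΔE = 1.38 − 0 = 1.38 kcal/mol.

1.38 kcal/mol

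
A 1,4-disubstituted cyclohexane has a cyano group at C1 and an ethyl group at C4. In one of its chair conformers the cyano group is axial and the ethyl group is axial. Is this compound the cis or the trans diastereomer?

trans

C1 and C4 have opposite parity, so their axial bonds point in opposite directions.
With opposite-parity carbons, two substituents on the same face are one axial and one equatorial; opposite faces give both axial or both equatorial.
Here the groups are axial/axial → opposite face → trans.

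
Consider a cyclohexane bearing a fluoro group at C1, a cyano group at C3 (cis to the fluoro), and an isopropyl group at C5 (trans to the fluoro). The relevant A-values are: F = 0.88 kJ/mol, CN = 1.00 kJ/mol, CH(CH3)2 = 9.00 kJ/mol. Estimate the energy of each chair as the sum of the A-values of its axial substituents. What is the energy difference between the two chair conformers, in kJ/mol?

7.12 kJ/mol

Chair I (fluoro axial, cyano axial, isopropyl equatorial): E = 1.88 kJ/mol.
Chair II (fluoro equatorial, cyano equatorial, isopropyl axial): E = 9.00 kJ/mol.
ΔE = 9.00 − 1.88 = 7.12 kJ/mol; chair I is more stable.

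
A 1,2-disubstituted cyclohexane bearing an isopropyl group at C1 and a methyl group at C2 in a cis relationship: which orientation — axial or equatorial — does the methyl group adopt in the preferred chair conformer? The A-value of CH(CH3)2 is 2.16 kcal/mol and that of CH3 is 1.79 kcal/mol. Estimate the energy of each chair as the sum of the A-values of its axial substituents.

axial

C1 and C2 have opposite parity, so for the cis isomer the two substituents are one axial and one equatorial in each chair.
Chair I (isopropyl axial, methyl equatorial): E = 2.16 kcal/mol.
Chair II (isopropyl equatorial, methyl axial): E = 1.79 kcal/mol.
Chair II is the more stable (lower-energy) conformer, and in that chair the methyl group is axial.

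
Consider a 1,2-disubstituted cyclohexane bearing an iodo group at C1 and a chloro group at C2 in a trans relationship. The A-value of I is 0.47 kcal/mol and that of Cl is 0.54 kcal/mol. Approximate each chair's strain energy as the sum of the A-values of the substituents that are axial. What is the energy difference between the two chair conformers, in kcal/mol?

1.01 kcal/mol

C1 and C2 have opposite parity, so for the trans isomer the two substituents are e,e in one chair and a,a in the other.
Chair I (iodo axial, chloro axial): E = 1.01 kcal/mol.
Chair II (iodo equatorial, chloro equatorial): E = 0.00 kcal/mol.
ΔE = 1.01 − 0.00 = 1.01 kcal/mol; chair II is more stable.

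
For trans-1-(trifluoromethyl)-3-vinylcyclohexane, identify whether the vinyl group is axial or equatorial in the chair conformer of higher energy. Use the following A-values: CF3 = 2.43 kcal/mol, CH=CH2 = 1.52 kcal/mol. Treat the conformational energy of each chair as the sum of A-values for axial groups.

C1 and C3 have the same parity, so for the trans isomer the two substituents are one axial and one equatorial in each chair.
Chair I (trifluoromethyl axial, vinyl equatorial): E = 2.43 kcal/mol.
Chair II (trifluoromethyl equatorial, vinyl axial): E = 1.52 kcal/mol.
Chair I is the less stable (higher-energy) conformer, and in that chair the vinyl group is equatorial.

equatorial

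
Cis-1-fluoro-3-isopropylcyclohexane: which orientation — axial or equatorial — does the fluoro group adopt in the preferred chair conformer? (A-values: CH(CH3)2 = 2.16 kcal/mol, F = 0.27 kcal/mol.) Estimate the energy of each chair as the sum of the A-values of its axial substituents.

C1 and C3 have the same parity, so for the cis isomer the two substituents are e,e in one chair and a,a in the other.
Chair I (isopropyl axial, fluoro axial): E = 2.43 kcal/mol.
Chair II (isopropyl equatorial, fluoro equatorial): E = 0.00 kcal/mol.
Chair II is the more stable (lower-energy) conformer, and in that chair the fluoro group is equatorial.

equatorial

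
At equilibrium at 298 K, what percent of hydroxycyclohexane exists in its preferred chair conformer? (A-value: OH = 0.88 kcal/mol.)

81.6%

One chair has the hydroxyl group axial (E = 0.88 kcal/mol) and the other has it equatorial (E = 0).
ΔG = 0.88 kcal/mol between the two chairs.
K = exp(ΔG/RT) with R = 1.987×10⁻³ kcal mol⁻¹ K⁻¹ and T = 298 K gives K ≈ 4.42.
Fraction in the lower-energy chair = K/(K+1) = 81.6%.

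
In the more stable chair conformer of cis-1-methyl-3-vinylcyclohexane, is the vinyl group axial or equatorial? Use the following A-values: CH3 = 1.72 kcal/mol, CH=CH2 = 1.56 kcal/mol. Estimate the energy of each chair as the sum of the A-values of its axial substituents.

C1 and C3 have the same parity, so for the cis isomer the two substituents are e,e in one chair and a,a in the other.
Chair I (methyl axial, vinyl axial): E = 3.28 kcal/mol.
Chair II (methyl equatorial, vinyl equatorial): E = 0.00 kcal/mol.
Chair II is the more stable (lower-energy) conformer, and in that chair the vinyl group is equatorial.

equatorial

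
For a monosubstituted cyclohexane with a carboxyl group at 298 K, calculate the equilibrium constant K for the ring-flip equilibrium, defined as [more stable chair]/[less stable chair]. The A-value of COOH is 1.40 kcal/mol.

K ≈ 10.6

One chair has the carboxyl group axial (E = 1.40 kcal/mol) and the other has it equatorial (E = 0).
ΔG = 1.40 kcal/mol between the two chairs.
K = exp(ΔG/RT) with R = 1.987×10⁻³ kcal mol⁻¹ K⁻¹ and T = 298 K gives K ≈ 10.6.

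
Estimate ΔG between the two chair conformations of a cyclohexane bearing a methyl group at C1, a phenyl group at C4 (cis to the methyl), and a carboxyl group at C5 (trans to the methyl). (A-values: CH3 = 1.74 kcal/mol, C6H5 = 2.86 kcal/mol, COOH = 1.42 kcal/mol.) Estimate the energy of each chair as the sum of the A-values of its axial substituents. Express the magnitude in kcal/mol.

Chair I (methyl axial, phenyl equatorial, carboxyl equatorial): E = 1.74 kcal/mol.
Chair II (methyl equatorial, phenyl axial, carboxyl axial): E = 4.28 kcal/mol.
ΔE = 4.28 − 1.74 = 2.54 kcal/mol; chair I is more stable.

2.54 kcal/mol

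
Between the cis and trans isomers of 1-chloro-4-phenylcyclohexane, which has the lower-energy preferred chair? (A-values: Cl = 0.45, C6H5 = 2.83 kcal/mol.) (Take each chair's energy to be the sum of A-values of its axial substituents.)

At 1,4 positions (parity opposite): cis → (a,e or e,a); trans → (e,e or a,a).
Best chair for cis: E = 0.45 kcal/mol; best chair for trans: E = 0.00 kcal/mol.
The trans isomer is lower by 0.45 kcal/mol.

trans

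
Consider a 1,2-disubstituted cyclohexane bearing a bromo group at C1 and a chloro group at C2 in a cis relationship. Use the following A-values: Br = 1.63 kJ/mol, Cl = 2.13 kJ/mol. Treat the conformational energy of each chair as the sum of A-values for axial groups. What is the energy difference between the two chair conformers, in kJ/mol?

C1 and C2 have opposite parity, so for the cis isomer the two substituents are one axial and one equatorial in each chair.
Chair I (bromo axial, chloro equatorial): E = 1.63 kJ/mol.
Chair II (bromo equatorial, chloro axial): E = 2.13 kJ/mol.
ΔE = 2.13 − 1.63 = 0.50 kJ/mol; chair I is more stable.

0.50 kJ/mol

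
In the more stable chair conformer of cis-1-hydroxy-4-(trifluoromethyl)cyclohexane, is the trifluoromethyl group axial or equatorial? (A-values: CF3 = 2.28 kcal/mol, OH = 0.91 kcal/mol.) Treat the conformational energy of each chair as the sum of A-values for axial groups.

C1 and C4 have opposite parity, so for the cis isomer the two substituents are one axial and one equatorial in each chair.
Chair I (trifluoromethyl axial, hydroxyl equatorial): E = 2.28 kcal/mol.
Chair II (trifluoromethyl equatorial, hydroxyl axial): E = 0.91 kcal/mol.
Chair II is the more stable (lower-energy) conformer, and in that chair the trifluoromethyl group is equatorial.

equatorial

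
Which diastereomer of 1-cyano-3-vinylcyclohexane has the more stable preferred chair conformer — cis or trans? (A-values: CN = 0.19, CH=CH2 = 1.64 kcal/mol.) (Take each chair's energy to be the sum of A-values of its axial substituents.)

At 1,3 positions (parity same): cis → (e,e or a,a); trans → (a,e or e,a).
Best chair for cis: E = 0.00 kcal/mol; best chair for trans: E = 0.19 kcal/mol.
The cis isomer is lower by 0.19 kcal/mol.

cis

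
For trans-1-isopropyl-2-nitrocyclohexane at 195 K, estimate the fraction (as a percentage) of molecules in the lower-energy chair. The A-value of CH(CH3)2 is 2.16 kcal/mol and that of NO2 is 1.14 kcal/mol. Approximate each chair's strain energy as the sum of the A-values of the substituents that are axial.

C1 and C2 have opposite parity, so for the trans isomer the two substituents are e,e in one chair and a,a in the other.
Chair I (isopropyl axial, nitro axial): E = 3.30 kcal/mol; chair II (isopropyl equatorial, nitro equatorial): E = 0.00 kcal/mol.
ΔG = 3.30 kcal/mol between the two chairs.
K = exp(ΔG/RT) with R = 1.987×10⁻³ kcal mol⁻¹ K⁻¹ and T = 195 K gives K ≈ 5e+03.
Fraction in the lower-energy chair = K/(K+1) = 100.0%.

100.0%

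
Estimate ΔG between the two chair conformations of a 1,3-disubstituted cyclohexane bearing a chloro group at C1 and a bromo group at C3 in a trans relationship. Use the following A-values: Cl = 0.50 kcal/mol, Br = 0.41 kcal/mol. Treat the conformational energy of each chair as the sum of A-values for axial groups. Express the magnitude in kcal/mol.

C1 and C3 have the same parity, so for the trans isomer the two substituents are one axial and one equatorial in each chair.
Chair I (chloro axial, bromo equatorial): E = 0.50 kcal/mol.
Chair II (chloro equatorial, bromo axial): E = 0.41 kcal/mol.
ΔE = 0.50 − 0.41 = 0.09 kcal/mol; chair II is more stable.

0.09 kcal/mol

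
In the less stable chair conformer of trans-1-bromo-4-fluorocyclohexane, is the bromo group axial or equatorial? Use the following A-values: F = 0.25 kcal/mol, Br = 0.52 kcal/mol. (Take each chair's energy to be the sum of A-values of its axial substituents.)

axial

C1 and C4 have opposite parity, so for the trans isomer the two substituents are e,e in one chair and a,a in the other.
Chair I (fluoro axial, bromo axial): E = 0.77 kcal/mol.
Chair II (fluoro equatorial, bromo equatorial): E = 0.00 kcal/mol.
Chair I is the less stable (higher-energy) conformer, and in that chair the bromo group is axial.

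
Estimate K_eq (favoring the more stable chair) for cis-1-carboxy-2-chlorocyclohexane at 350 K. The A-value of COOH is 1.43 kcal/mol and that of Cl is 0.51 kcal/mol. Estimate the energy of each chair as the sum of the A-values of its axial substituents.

K ≈ 3.75

C1 and C2 have opposite parity, so for the cis isomer the two substituents are one axial and one equatorial in each chair.
Chair I (carboxyl axial, chloro equatorial): E = 1.43 kcal/mol; chair II (carboxyl equatorial, chloro axial): E = 0.51 kcal/mol.
ΔG = 0.92 kcal/mol between the two chairs.
K = exp(ΔG/RT) with R = 1.987×10⁻³ kcal mol⁻¹ K⁻¹ and T = 350 K gives K ≈ 3.75.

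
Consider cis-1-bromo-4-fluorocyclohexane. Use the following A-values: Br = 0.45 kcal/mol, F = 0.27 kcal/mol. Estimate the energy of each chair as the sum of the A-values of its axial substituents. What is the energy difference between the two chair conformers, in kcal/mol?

0.18 kcal/mol

C1 and C4 have opposite parity, so for the cis isomer the two substituents are one axial and one equatorial in each chair.
Chair I (bromo axial, fluoro equatorial): E = 0.45 kcal/mol.
Chair II (bromo equatorial, fluoro axial): E = 0.27 kcal/mol.
ΔE = 0.45 − 0.27 = 0.18 kcal/mol; chair II is more stable.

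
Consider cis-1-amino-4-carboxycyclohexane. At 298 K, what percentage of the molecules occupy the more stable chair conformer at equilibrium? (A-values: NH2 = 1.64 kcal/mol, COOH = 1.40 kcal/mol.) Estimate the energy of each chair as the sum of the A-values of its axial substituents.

C1 and C4 have opposite parity, so for the cis isomer the two substituents are one axial and one equatorial in each chair.
Chair I (amino axial, carboxyl equatorial): E = 1.64 kcal/mol; chair II (amino equatorial, carboxyl axial): E = 1.40 kcal/mol.
ΔG = 0.24 kcal/mol between the two chairs.
K = exp(ΔG/RT) with R = 1.987×10⁻³ kcal mol⁻¹ K⁻¹ and T = 298 K gives K ≈ 1.5.
Fraction in the lower-energy chair = K/(K+1) = 60.0%.

60.0%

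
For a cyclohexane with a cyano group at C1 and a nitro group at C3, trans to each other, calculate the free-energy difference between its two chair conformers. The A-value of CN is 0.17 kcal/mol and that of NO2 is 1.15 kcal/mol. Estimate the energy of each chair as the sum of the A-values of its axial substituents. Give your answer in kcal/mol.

0.98 kcal/mol

C1 and C3 have the same parity, so for the trans isomer the two substituents are one axial and one equatorial in each chair.
Chair I (cyano axial, nitro equatorial): E = 0.17 kcal/mol.
Chair II (cyano equatorial, nitro axial): E = 1.15 kcal/mol.
ΔE = 1.15 − 0.17 = 0.98 kcal/mol; chair I is more stable.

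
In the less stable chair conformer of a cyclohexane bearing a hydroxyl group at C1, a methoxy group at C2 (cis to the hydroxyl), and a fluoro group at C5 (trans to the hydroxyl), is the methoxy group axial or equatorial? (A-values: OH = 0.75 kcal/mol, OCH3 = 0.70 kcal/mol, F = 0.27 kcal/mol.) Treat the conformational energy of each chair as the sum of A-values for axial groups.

axial

Chair I (hydroxyl axial, methoxy equatorial, fluoro equatorial): E = 0.75 kcal/mol.
Chair II (hydroxyl equatorial, methoxy axial, fluoro axial): E = 0.97 kcal/mol.
Chair II is the less stable (higher-energy) conformer, and in that chair the methoxy group is axial.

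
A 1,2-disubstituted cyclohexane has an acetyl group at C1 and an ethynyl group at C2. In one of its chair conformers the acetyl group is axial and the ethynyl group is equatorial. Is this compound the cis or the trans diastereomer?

C1 and C2 have opposite parity, so their axial bonds point in opposite directions.
With opposite-parity carbons, two substituents on the same face are one axial and one equatorial; opposite faces give both axial or both equatorial.
Here the groups are axial/equatorial → same face → cis.

cis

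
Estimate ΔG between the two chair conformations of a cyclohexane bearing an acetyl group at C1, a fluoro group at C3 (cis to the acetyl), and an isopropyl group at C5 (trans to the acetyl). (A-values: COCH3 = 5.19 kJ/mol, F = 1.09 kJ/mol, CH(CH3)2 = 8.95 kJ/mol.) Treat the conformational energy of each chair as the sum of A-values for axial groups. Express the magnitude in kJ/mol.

2.67 kJ/mol

Chair I (acetyl axial, fluoro axial, isopropyl equatorial): E = 6.28 kJ/mol.
Chair II (acetyl equatorial, fluoro equatorial, isopropyl axial): E = 8.95 kJ/mol.
ΔE = 8.95 − 6.28 = 2.67 kJ/mol; chair I is more stable.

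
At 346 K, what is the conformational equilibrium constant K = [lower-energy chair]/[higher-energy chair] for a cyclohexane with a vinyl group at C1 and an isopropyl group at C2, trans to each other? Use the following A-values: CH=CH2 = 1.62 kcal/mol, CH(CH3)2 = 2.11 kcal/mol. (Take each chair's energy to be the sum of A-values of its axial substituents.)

K ≈ 227

C1 and C2 have opposite parity, so for the trans isomer the two substituents are e,e in one chair and a,a in the other.
Chair I (vinyl axial, isopropyl axial): E = 3.73 kcal/mol; chair II (vinyl equatorial, isopropyl equatorial): E = 0.00 kcal/mol.
ΔG = 3.73 kcal/mol between the two chairs.
K = exp(ΔG/RT) with R = 1.987×10⁻³ kcal mol⁻¹ K⁻¹ and T = 346 K gives K ≈ 227.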